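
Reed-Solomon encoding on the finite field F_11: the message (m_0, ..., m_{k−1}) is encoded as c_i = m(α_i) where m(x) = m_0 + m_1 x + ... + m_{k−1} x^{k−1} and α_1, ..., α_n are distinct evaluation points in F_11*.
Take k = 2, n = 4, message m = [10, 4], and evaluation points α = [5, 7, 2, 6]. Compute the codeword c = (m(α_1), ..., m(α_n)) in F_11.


c = [8, 5, 7, 1]

Message polynomial: m(x) = 10 + 4·x (mod 11).
For each evaluation point α_i, compute m(α_i) mod 11:
  α_1 = 5: Horner steps 4 → 8, so m(5) = 8.
  α_2 = 7: Horner steps 4 → 5, so m(7) = 5.
  α_3 = 2: Horner steps 4 → 7, so m(2) = 7.
  α_4 = 6: Horner steps 4 → 1, so m(6) = 1.
Codeword c = [8, 5, 7, 1] ∈ F_11^4.


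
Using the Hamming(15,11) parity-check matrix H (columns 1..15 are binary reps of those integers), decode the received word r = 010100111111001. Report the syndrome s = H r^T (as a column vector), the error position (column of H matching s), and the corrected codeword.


s = (0, 0, 1, 0)^T, error position = 2, corrected codeword c = 000100111111001

Compute s = H r^T mod 2 one row at a time:
  s_1 = 1 + 1 + 1 + 1 + 1 + 0 + 0 + 1 = 6 ≡ 0 (mod 2).
  s_2 = 1 + 0 + 0 + 1 + 1 + 0 + 0 + 1 = 4 ≡ 0 (mod 2).
  s_3 = 1 + 0 + 0 + 1 + 1 + 1 + 0 + 1 = 5 ≡ 1 (mod 2).
  s_4 = 0 + 0 + 0 + 1 + 1 + 1 + 0 + 1 = 4 ≡ 0 (mod 2).
s = (0, 0, 1, 0)^T — this equals column 2 of H (binary 0010), so error is at position 2.
Correct: flip bit 2 of r = 010100111111001 to get c = 000100111111001.


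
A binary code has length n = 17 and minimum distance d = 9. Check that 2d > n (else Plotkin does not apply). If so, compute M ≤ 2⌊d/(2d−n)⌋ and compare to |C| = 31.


Plotkin bound M ≤ 18; given |C| = 31 > bound (violated).

Check applicability: 2d = 18, n = 17.
2d − n = 1 > 0, so Plotkin applies.
Compute d/(2d−n) = 9/1 ≈ 9.0000.
⌊d/(2d−n)⌋ = 9.
Plotkin bound: M ≤ 2·9 = 18.
Given |C| = 31, check: VIOLATED.
This |C| is above the Plotkin bound, so no binary code with n = 17, d = 9 and 31 codewords exists.


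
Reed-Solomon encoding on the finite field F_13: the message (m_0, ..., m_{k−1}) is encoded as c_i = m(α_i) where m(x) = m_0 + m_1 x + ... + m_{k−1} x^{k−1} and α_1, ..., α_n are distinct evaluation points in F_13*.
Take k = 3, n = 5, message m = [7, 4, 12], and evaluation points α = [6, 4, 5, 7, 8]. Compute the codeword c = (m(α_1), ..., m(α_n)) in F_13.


c = [8, 7, 2, 12, 1]

Message polynomial: m(x) = 7 + 4·x + 12·x^2 (mod 13).
For each evaluation point α_i, compute m(α_i) mod 13:
  α_1 = 6: Horner steps 12 → 11 → 8, so m(6) = 8.
  α_2 = 4: Horner steps 12 → 0 → 7, so m(4) = 7.
  α_3 = 5: Horner steps 12 → 12 → 2, so m(5) = 2.
  α_4 = 7: Horner steps 12 → 10 → 12, so m(7) = 12.
  α_5 = 8: Horner steps 12 → 9 → 1, so m(8) = 1.
Codeword c = [8, 7, 2, 12, 1] ∈ F_13^5.


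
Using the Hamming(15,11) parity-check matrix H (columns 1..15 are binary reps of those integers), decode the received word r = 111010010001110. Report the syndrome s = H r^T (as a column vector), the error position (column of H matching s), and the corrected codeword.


s = (0, 0, 1, 0)^T, error position = 2, corrected codeword c = 101010010001110

Compute s = H r^T mod 2 one row at a time:
  s_1 = 1 + 0 + 0 + 0 + 1 + 1 + 1 + 0 = 4 ≡ 0 (mod 2).
  s_2 = 0 + 1 + 0 + 0 + 1 + 1 + 1 + 0 = 4 ≡ 0 (mod 2).
  s_3 = 1 + 1 + 0 + 0 + 0 + 0 + 1 + 0 = 3 ≡ 1 (mod 2).
  s_4 = 1 + 1 + 1 + 0 + 0 + 0 + 1 + 0 = 4 ≡ 0 (mod 2).
s = (0, 0, 1, 0)^T — this equals column 2 of H (binary 0010), so error is at position 2.
Correct: flip bit 2 of r = 111010010001110 to get c = 101010010001110.


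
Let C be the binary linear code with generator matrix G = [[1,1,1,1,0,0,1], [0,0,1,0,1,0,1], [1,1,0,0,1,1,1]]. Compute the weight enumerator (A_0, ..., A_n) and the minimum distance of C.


Weight distribution: A_0 = 1, A_3 = 2, A_4 = 3, A_5 = 2. Minimum distance d = 3.

Enumerate all 2^3 = 8 messages m ∈ F_2^3.
For each, compute codeword c = mG in F_2^7, then tally its weight.
  m = 000 → c = 0000000, weight = 0.
  m = 100 → c = 1111001, weight = 5.
  m = 010 → c = 0010101, weight = 3.
  m = 110 → c = 1101100, weight = 4.
  m = 001 → c = 1100111, weight = 5.
  m = 101 → c = 0011110, weight = 4.
  m = 011 → c = 1110010, weight = 4.
  m = 111 → c = 0001011, weight = 3.
Tally weights:
  weight 0: 1 codewords.
  weight 3: 2 codewords.
  weight 4: 3 codewords.
  weight 5: 2 codewords.
Minimum distance d = smallest w > 0 with A_w > 0 = 3.
Sanity: Σ A_w = 8 = 2^3 = 8 ✓.


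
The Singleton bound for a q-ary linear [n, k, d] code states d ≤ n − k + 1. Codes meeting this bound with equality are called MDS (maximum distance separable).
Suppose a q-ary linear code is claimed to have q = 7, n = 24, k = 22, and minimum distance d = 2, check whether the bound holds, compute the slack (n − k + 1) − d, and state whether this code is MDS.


Singleton RHS = n − k + 1 = 3, slack = 1, bound satisfied, not MDS.

Singleton bound: d ≤ n − k + 1.
Here n = 24, k = 22, so n − k + 1 = 3.
Given d = 2, check d ≤ 3: YES.
Slack = (n − k + 1) − d = 1.
The code is NOT MDS (slack = 1 > 0).
Description: the claimed parameters are [24, 22, 2]_7; such a code would be non-MDS.


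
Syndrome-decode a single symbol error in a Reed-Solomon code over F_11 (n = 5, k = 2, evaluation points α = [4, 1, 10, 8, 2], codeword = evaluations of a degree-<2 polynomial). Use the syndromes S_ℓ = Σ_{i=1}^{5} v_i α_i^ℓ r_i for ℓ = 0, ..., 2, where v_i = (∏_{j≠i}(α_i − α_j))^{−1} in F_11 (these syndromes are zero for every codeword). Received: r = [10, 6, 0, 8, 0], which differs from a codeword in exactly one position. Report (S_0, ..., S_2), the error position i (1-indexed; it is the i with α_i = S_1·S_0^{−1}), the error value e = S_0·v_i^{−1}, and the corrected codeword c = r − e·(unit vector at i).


S = (8, 3, 8), error at position 3, error magnitude e = 4, c = [10, 6, 7, 8, 0].

Step 1: column multipliers v_i = (∏_{j≠i}(α_i − α_j))^{−1} mod 11.
  i = 1 (α = 4): (4−1)(4−10)(4−8)(4−2) = 3·(−6)·(−4)·2 = 144 ≡ 1, so v_1 = 1^{−1} = 1 (mod 11).
  i = 2 (α = 1): (1−4)(1−10)(1−8)(1−2) = (−3)·(−9)·(−7)·(−1) = 189 ≡ 2, so v_2 = 2^{−1} = 6 (mod 11).
  i = 3 (α = 10): (10−4)(10−1)(10−8)(10−2) = 6·9·2·8 = 864 ≡ 6, so v_3 = 6^{−1} = 2 (mod 11).
  i = 4 (α = 8): (8−4)(8−1)(8−10)(8−2) = 4·7·(−2)·6 = −336 ≡ 5, so v_4 = 5^{−1} = 9 (mod 11).
  i = 5 (α = 2): (2−4)(2−1)(2−10)(2−8) = (−2)·1·(−8)·(−6) = −96 ≡ 3, so v_5 = 3^{−1} = 4 (mod 11).
  v = [1, 6, 2, 9, 4].
Step 2: syndromes of r = [10, 6, 0, 8, 0] (all sums mod 11).
  S_0 = Σ v_i r_i = 1·10 + 6·6 + 2·0 + 9·8 + 4·0 = 118 ≡ 8.
  S_1 = Σ v_i α_i r_i = 1·4·10 + 6·1·6 + 2·10·0 + 9·8·8 + 4·2·0 = 652 ≡ 3.
  α_i^2 mod 11 = [5, 1, 1, 9, 4].
  S_2 = Σ v_i α_i^2 r_i = 1·5·10 + 6·1·6 + 2·1·0 + 9·9·8 + 4·4·0 = 734 ≡ 8.
  S = (8, 3, 8) ≠ 0, so r is not a codeword (an error is present).
Step 3: locate the error. For a single error e at position i, S_ℓ = v_i·e·α_i^ℓ, so α_err = S_1/S_0.
  S_0^{−1} = 8^{−1} = 7 (mod 11), so α_err = 3·7 = 21 ≡ 10 = α_3. Error position i = 3.
  Consistency check: S_2/S_1 = 8·4 = 32 ≡ 10 = α_err ✓ (single-error assumption holds).
Step 4: error magnitude e = S_0/v_3 = S_0·∏_{j≠3}(α_3 − α_j) = 8·6 = 48 ≡ 4 (mod 11).
Step 5: correct position 3: c_3 = r_3 − e = 0 − 4 ≡ 7 (mod 11). Hence c = [10, 6, 7, 8, 0].
  Check: interpolating c through the α_i gives m(x) = 1 + 5·x (degree < 2) with m(α_i) = c_i for every i, so c is indeed a codeword.


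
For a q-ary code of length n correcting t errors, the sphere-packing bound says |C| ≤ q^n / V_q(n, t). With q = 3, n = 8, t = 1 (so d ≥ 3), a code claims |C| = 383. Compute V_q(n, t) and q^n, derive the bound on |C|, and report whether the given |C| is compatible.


V_q(n, t) = 17, q^n = 6561, Hamming bound = 385, |C| = 383 ≤ bound (satisfied).

Step 1: Compute V_q(n, t) = Σ_{j=0}^1 C(n, j) (q−1)^j.
  j = 0: C(8,0)·(2)^0 = 1·1 = 1.
  j = 1: C(8,1)·(2)^1 = 8·2 = 16.
  V_q(n, t) = 1 + 16 = 17.
Step 2: q^n = 3^8 = 6561.
Step 3: Hamming bound ⌊q^n / V_q(n,t)⌋ = ⌊6561/17⌋ = 385.
Step 4: Compare |C| = 383 to 385: satisfied.
The claimed |C| lies below the Hamming bound.


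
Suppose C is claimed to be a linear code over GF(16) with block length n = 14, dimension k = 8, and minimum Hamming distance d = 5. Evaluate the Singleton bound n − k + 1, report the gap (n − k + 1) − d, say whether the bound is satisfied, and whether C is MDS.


Singleton RHS = n − k + 1 = 7, slack = 2, bound satisfied, not MDS.

Singleton bound: d ≤ n − k + 1.
Here n = 14, k = 8, so n − k + 1 = 7.
Given d = 5, check d ≤ 7: YES.
Slack = (n − k + 1) − d = 2.
The code is NOT MDS (slack = 2 > 0).
Description: the claimed parameters are [14, 8, 5]_16; such a code would be non-MDS.


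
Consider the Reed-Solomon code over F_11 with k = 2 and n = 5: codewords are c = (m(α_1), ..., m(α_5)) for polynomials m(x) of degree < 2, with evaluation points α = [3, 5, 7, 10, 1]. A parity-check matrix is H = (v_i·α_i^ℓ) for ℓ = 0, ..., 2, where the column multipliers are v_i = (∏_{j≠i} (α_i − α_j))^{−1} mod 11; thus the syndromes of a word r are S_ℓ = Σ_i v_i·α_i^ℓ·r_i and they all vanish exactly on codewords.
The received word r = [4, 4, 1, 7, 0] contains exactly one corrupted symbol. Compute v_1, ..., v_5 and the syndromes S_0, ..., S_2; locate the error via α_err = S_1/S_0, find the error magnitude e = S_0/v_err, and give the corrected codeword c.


S = (6, 8, 7), error at position 2, error magnitude e = 7, c = [4, 8, 1, 7, 0].

Step 1: column multipliers v_i = (∏_{j≠i}(α_i − α_j))^{−1} mod 11.
  i = 1 (α = 3): (3−5)(3−7)(3−10)(3−1) = (−2)·(−4)·(−7)·2 = −112 ≡ 9, so v_1 = 9^{−1} = 5 (mod 11).
  i = 2 (α = 5): (5−3)(5−7)(5−10)(5−1) = 2·(−2)·(−5)·4 = 80 ≡ 3, so v_2 = 3^{−1} = 4 (mod 11).
  i = 3 (α = 7): (7−3)(7−5)(7−10)(7−1) = 4·2·(−3)·6 = −144 ≡ 10, so v_3 = 10^{−1} = 10 (mod 11).
  i = 4 (α = 10): (10−3)(10−5)(10−7)(10−1) = 7·5·3·9 = 945 ≡ 10, so v_4 = 10^{−1} = 10 (mod 11).
  i = 5 (α = 1): (1−3)(1−5)(1−7)(1−10) = (−2)·(−4)·(−6)·(−9) = 432 ≡ 3, so v_5 = 3^{−1} = 4 (mod 11).
  v = [5, 4, 10, 10, 4].
Step 2: syndromes of r = [4, 4, 1, 7, 0] (all sums mod 11).
  S_0 = Σ v_i r_i = 5·4 + 4·4 + 10·1 + 10·7 + 4·0 = 116 ≡ 6.
  S_1 = Σ v_i α_i r_i = 5·3·4 + 4·5·4 + 10·7·1 + 10·10·7 + 4·1·0 = 910 ≡ 8.
  α_i^2 mod 11 = [9, 3, 5, 1, 1].
  S_2 = Σ v_i α_i^2 r_i = 5·9·4 + 4·3·4 + 10·5·1 + 10·1·7 + 4·1·0 = 348 ≡ 7.
  S = (6, 8, 7) ≠ 0, so r is not a codeword (an error is present).
Step 3: locate the error. For a single error e at position i, S_ℓ = v_i·e·α_i^ℓ, so α_err = S_1/S_0.
  S_0^{−1} = 6^{−1} = 2 (mod 11), so α_err = 8·2 = 16 ≡ 5 = α_2. Error position i = 2.
  Consistency check: S_2/S_1 = 7·7 = 49 ≡ 5 = α_err ✓ (single-error assumption holds).
Step 4: error magnitude e = S_0/v_2 = S_0·∏_{j≠2}(α_2 − α_j) = 6·3 = 18 ≡ 7 (mod 11).
Step 5: correct position 2: c_2 = r_2 − e = 4 − 7 ≡ 8 (mod 11). Hence c = [4, 8, 1, 7, 0].
  Check: interpolating c through the α_i gives m(x) = 9 + 2·x (degree < 2) with m(α_i) = c_i for every i, so c is indeed a codeword.


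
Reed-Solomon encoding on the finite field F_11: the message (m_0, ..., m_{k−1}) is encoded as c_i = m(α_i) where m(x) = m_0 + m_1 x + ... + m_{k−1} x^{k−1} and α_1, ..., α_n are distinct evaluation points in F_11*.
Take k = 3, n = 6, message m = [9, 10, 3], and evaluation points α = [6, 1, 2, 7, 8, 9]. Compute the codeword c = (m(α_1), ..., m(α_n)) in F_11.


c = [1, 0, 8, 6, 6, 1]

Message polynomial: m(x) = 9 + 10·x + 3·x^2 (mod 11).
For each evaluation point α_i, compute m(α_i) mod 11:
  α_1 = 6: Horner steps 3 → 6 → 1, so m(6) = 1.
  α_2 = 1: Horner steps 3 → 2 → 0, so m(1) = 0.
  α_3 = 2: Horner steps 3 → 5 → 8, so m(2) = 8.
  α_4 = 7: Horner steps 3 → 9 → 6, so m(7) = 6.
  α_5 = 8: Horner steps 3 → 1 → 6, so m(8) = 6.
  α_6 = 9: Horner steps 3 → 4 → 1, so m(9) = 1.
Codeword c = [1, 0, 8, 6, 6, 1] ∈ F_11^6.


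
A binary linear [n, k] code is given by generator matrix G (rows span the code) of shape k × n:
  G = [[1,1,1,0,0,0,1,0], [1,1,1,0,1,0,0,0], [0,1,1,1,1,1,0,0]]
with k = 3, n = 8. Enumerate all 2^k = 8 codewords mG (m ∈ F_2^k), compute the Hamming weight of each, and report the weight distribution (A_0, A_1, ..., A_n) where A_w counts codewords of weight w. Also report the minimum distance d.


Weight distribution: A_0 = 1, A_2 = 1, A_3 = 1, A_4 = 2, A_5 = 3. Minimum distance d = 2.

Enumerate all 2^3 = 8 messages m ∈ F_2^3.
For each, compute codeword c = mG in F_2^8, then tally its weight.
  m = 000 → c = 00000000, weight = 0.
  m = 100 → c = 11100010, weight = 4.
  m = 010 → c = 11101000, weight = 4.
  m = 110 → c = 00001010, weight = 2.
  m = 001 → c = 01111100, weight = 5.
  m = 101 → c = 10011110, weight = 5.
  m = 011 → c = 10010100, weight = 3.
  m = 111 → c = 01110110, weight = 5.
Tally weights:
  weight 0: 1 codewords.
  weight 2: 1 codewords.
  weight 3: 1 codewords.
  weight 4: 2 codewords.
  weight 5: 3 codewords.
Minimum distance d = smallest w > 0 with A_w > 0 = 2.
Sanity: Σ A_w = 8 = 2^3 = 8 ✓.


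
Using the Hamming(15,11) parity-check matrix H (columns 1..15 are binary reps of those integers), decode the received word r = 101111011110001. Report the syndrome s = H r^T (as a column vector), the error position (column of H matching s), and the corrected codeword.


s = (1, 0, 1, 0)^T, error position = 10, corrected codeword c = 101111011010001

Compute s = H r^T mod 2 one row at a time:
  s_1 = 1 + 1 + 1 + 1 + 0 + 0 + 0 + 1 = 5 ≡ 1 (mod 2).
  s_2 = 1 + 1 + 1 + 0 + 0 + 0 + 0 + 1 = 4 ≡ 0 (mod 2).
  s_3 = 0 + 1 + 1 + 0 + 1 + 1 + 0 + 1 = 5 ≡ 1 (mod 2).
  s_4 = 1 + 1 + 1 + 0 + 1 + 1 + 0 + 1 = 6 ≡ 0 (mod 2).
s = (1, 0, 1, 0)^T — this equals column 10 of H (binary 1010), so error is at position 10.
Correct: flip bit 10 of r = 101111011110001 to get c = 101111011010001.


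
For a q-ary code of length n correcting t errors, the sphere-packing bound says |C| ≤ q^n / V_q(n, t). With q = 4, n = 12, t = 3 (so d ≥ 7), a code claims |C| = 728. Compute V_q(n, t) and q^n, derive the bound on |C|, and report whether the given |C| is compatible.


V_q(n, t) = 6571, q^n = 16777216, Hamming bound = 2553, |C| = 728 ≤ bound (satisfied).

Step 1: Compute V_q(n, t) = Σ_{j=0}^3 C(n, j) (q−1)^j.
  j = 0: C(12,0)·(3)^0 = 1·1 = 1.
  j = 1: C(12,1)·(3)^1 = 12·3 = 36.
  j = 2: C(12,2)·(3)^2 = 66·9 = 594.
  j = 3: C(12,3)·(3)^3 = 220·27 = 5940.
  V_q(n, t) = 1 + 36 + 594 + 5940 = 6571.
Step 2: q^n = 4^12 = 16777216.
Step 3: Hamming bound ⌊q^n / V_q(n,t)⌋ = ⌊16777216/6571⌋ = 2553.
Step 4: Compare |C| = 728 to 2553: satisfied.
The claimed |C| lies below the Hamming bound.


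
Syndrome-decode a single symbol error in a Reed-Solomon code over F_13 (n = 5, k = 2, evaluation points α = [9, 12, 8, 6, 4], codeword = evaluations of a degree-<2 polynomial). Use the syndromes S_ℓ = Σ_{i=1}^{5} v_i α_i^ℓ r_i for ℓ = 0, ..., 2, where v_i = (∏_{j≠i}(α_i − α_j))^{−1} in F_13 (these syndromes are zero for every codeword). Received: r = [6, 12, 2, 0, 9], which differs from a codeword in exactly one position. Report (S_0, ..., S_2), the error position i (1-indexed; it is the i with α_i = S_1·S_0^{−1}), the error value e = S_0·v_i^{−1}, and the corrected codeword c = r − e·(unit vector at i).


S = (4, 6, 9), error at position 3, error magnitude e = 11, c = [6, 12, 4, 0, 9].

Step 1: column multipliers v_i = (∏_{j≠i}(α_i − α_j))^{−1} mod 13.
  i = 1 (α = 9): (9−12)(9−8)(9−6)(9−4) = (−3)·1·3·5 = −45 ≡ 7, so v_1 = 7^{−1} = 2 (mod 13).
  i = 2 (α = 12): (12−9)(12−8)(12−6)(12−4) = 3·4·6·8 = 576 ≡ 4, so v_2 = 4^{−1} = 10 (mod 13).
  i = 3 (α = 8): (8−9)(8−12)(8−6)(8−4) = (−1)·(−4)·2·4 = 32 ≡ 6, so v_3 = 6^{−1} = 11 (mod 13).
  i = 4 (α = 6): (6−9)(6−12)(6−8)(6−4) = (−3)·(−6)·(−2)·2 = −72 ≡ 6, so v_4 = 6^{−1} = 11 (mod 13).
  i = 5 (α = 4): (4−9)(4−12)(4−8)(4−6) = (−5)·(−8)·(−4)·(−2) = 320 ≡ 8, so v_5 = 8^{−1} = 5 (mod 13).
  v = [2, 10, 11, 11, 5].
Step 2: syndromes of r = [6, 12, 2, 0, 9] (all sums mod 13).
  S_0 = Σ v_i r_i = 2·6 + 10·12 + 11·2 + 11·0 + 5·9 = 199 ≡ 4.
  S_1 = Σ v_i α_i r_i = 2·9·6 + 10·12·12 + 11·8·2 + 11·6·0 + 5·4·9 = 1904 ≡ 6.
  α_i^2 mod 13 = [3, 1, 12, 10, 3].
  S_2 = Σ v_i α_i^2 r_i = 2·3·6 + 10·1·12 + 11·12·2 + 11·10·0 + 5·3·9 = 555 ≡ 9.
  S = (4, 6, 9) ≠ 0, so r is not a codeword (an error is present).
Step 3: locate the error. For a single error e at position i, S_ℓ = v_i·e·α_i^ℓ, so α_err = S_1/S_0.
  S_0^{−1} = 4^{−1} = 10 (mod 13), so α_err = 6·10 = 60 ≡ 8 = α_3. Error position i = 3.
  Consistency check: S_2/S_1 = 9·11 = 99 ≡ 8 = α_err ✓ (single-error assumption holds).
Step 4: error magnitude e = S_0/v_3 = S_0·∏_{j≠3}(α_3 − α_j) = 4·6 = 24 ≡ 11 (mod 13).
Step 5: correct position 3: c_3 = r_3 − e = 2 − 11 ≡ 4 (mod 13). Hence c = [6, 12, 4, 0, 9].
  Check: interpolating c through the α_i gives m(x) = 1 + 2·x (degree < 2) with m(α_i) = c_i for every i, so c is indeed a codeword.


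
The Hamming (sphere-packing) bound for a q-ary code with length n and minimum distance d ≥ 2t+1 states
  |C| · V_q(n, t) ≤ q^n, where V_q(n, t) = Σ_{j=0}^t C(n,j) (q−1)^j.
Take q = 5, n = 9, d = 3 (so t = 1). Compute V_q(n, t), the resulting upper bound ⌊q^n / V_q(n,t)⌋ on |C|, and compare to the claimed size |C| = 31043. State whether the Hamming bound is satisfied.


V_q(n, t) = 37, q^n = 1953125, Hamming bound = 52787, |C| = 31043 ≤ bound (satisfied).

Step 1: Compute V_q(n, t) = Σ_{j=0}^1 C(n, j) (q−1)^j.
  j = 0: C(9,0)·(4)^0 = 1·1 = 1.
  j = 1: C(9,1)·(4)^1 = 9·4 = 36.
  V_q(n, t) = 1 + 36 = 37.
Step 2: q^n = 5^9 = 1953125.
Step 3: Hamming bound ⌊q^n / V_q(n,t)⌋ = ⌊1953125/37⌋ = 52787.
Step 4: Compare |C| = 31043 to 52787: satisfied.
The claimed |C| lies below the Hamming bound.


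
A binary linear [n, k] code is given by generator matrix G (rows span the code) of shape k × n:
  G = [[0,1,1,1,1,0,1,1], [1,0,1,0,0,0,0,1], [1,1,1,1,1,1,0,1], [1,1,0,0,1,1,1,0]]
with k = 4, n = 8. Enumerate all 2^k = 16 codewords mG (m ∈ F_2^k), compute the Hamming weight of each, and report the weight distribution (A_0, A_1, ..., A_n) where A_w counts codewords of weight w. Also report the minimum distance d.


Weight distribution: A_0 = 1, A_2 = 2, A_3 = 3, A_4 = 3, A_5 = 4, A_6 = 2, A_7 = 1. Minimum distance d = 2.

Enumerate all 2^4 = 16 messages m ∈ F_2^4.
For each, compute codeword c = mG in F_2^8, then tally its weight.
  m = 0000 → c = 00000000, weight = 0.
  m = 1000 → c = 01111011, weight = 6.
  m = 0100 → c = 10100001, weight = 3.
  m = 1100 → c = 11011010, weight = 5.
  m = 0010 → c = 11111101, weight = 7.
  m = 1010 → c = 10000110, weight = 3.
  m = 0110 → c = 01011100, weight = 4.
  m = 1110 → c = 00100111, weight = 4.
  m = 0001 → c = 11001110, weight = 5.
  m = 1001 → c = 10110101, weight = 5.
  m = 0101 → c = 01101111, weight = 6.
  m = 1101 → c = 00010100, weight = 2.
  m = 0011 → c = 00110011, weight = 4.
  m = 1011 → c = 01001000, weight = 2.
  m = 0111 → c = 10010010, weight = 3.
  m = 1111 → c = 11101001, weight = 5.
Tally weights:
  weight 0: 1 codewords.
  weight 2: 2 codewords.
  weight 3: 3 codewords.
  weight 4: 3 codewords.
  weight 5: 4 codewords.
  weight 6: 2 codewords.
  weight 7: 1 codewords.
Minimum distance d = smallest w > 0 with A_w > 0 = 2.
Sanity: Σ A_w = 16 = 2^4 = 16 ✓.


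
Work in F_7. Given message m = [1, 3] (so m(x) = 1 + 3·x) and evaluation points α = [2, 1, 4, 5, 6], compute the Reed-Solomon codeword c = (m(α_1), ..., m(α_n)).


c = [0, 4, 6, 2, 5]

Message polynomial: m(x) = 1 + 3·x (mod 7).
For each evaluation point α_i, compute m(α_i) mod 7:
  α_1 = 2: Horner steps 3 → 0, so m(2) = 0.
  α_2 = 1: Horner steps 3 → 4, so m(1) = 4.
  α_3 = 4: Horner steps 3 → 6, so m(4) = 6.
  α_4 = 5: Horner steps 3 → 2, so m(5) = 2.
  α_5 = 6: Horner steps 3 → 5, so m(6) = 5.
Codeword c = [0, 4, 6, 2, 5] ∈ F_7^5.


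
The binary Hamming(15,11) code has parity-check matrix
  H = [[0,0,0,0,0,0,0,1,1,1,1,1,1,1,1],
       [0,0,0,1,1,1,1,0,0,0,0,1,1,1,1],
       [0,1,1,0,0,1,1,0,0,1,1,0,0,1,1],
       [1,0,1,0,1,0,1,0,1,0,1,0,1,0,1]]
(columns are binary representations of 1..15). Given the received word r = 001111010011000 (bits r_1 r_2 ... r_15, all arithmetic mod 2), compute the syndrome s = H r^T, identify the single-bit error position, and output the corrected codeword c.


s = (1, 0, 1, 1)^T, error position = 11, corrected codeword c = 001111010001000

Compute s = H r^T mod 2 one row at a time:
  s_1 = 1 + 0 + 0 + 1 + 1 + 0 + 0 + 0 = 3 ≡ 1 (mod 2).
  s_2 = 1 + 1 + 1 + 0 + 1 + 0 + 0 + 0 = 4 ≡ 0 (mod 2).
  s_3 = 0 + 1 + 1 + 0 + 0 + 1 + 0 + 0 = 3 ≡ 1 (mod 2).
  s_4 = 0 + 1 + 1 + 0 + 0 + 1 + 0 + 0 = 3 ≡ 1 (mod 2).
s = (1, 0, 1, 1)^T — this equals column 11 of H (binary 1011), so error is at position 11.
Correct: flip bit 11 of r = 001111010011000 to get c = 001111010001000.


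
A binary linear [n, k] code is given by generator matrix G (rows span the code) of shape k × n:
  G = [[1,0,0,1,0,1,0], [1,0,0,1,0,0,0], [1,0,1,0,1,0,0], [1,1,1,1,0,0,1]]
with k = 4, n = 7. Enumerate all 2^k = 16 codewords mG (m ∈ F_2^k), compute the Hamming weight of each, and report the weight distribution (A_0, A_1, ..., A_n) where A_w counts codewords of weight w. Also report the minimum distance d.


Weight distribution: A_0 = 1, A_1 = 1, A_2 = 1, A_3 = 4, A_4 = 5, A_5 = 3, A_6 = 1. Minimum distance d = 1.

Enumerate all 2^4 = 16 messages m ∈ F_2^4.
For each, compute codeword c = mG in F_2^7, then tally its weight.
  m = 0000 → c = 0000000, weight = 0.
  m = 1000 → c = 1001010, weight = 3.
  m = 0100 → c = 1001000, weight = 2.
  m = 1100 → c = 0000010, weight = 1.
  m = 0010 → c = 1010100, weight = 3.
  m = 1010 → c = 0011110, weight = 4.
  m = 0110 → c = 0011100, weight = 3.
  m = 1110 → c = 1010110, weight = 4.
  m = 0001 → c = 1111001, weight = 5.
  m = 1001 → c = 0110011, weight = 4.
  m = 0101 → c = 0110001, weight = 3.
  m = 1101 → c = 1111011, weight = 6.
  m = 0011 → c = 0101101, weight = 4.
  m = 1011 → c = 1100111, weight = 5.
  m = 0111 → c = 1100101, weight = 4.
  m = 1111 → c = 0101111, weight = 5.
Tally weights:
  weight 0: 1 codewords.
  weight 1: 1 codewords.
  weight 2: 1 codewords.
  weight 3: 4 codewords.
  weight 4: 5 codewords.
  weight 5: 3 codewords.
  weight 6: 1 codewords.
Minimum distance d = smallest w > 0 with A_w > 0 = 1.
Sanity: Σ A_w = 16 = 2^4 = 16 ✓.


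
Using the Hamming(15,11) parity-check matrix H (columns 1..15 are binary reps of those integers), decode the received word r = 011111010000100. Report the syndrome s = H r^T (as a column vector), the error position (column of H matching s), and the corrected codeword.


s = (0, 0, 1, 1)^T, error position = 3, corrected codeword c = 010111010000100

Compute s = H r^T mod 2 one row at a time:
  s_1 = 1 + 0 + 0 + 0 + 0 + 1 + 0 + 0 = 2 ≡ 0 (mod 2).
  s_2 = 1 + 1 + 1 + 0 + 0 + 1 + 0 + 0 = 4 ≡ 0 (mod 2).
  s_3 = 1 + 1 + 1 + 0 + 0 + 0 + 0 + 0 = 3 ≡ 1 (mod 2).
  s_4 = 0 + 1 + 1 + 0 + 0 + 0 + 1 + 0 = 3 ≡ 1 (mod 2).
s = (0, 0, 1, 1)^T — this equals column 3 of H (binary 0011), so error is at position 3.
Correct: flip bit 3 of r = 011111010000100 to get c = 010111010000100.


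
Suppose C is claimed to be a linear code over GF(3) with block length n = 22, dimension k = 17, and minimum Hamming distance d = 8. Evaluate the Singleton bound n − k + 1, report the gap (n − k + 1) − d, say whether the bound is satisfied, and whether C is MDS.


Singleton RHS = n − k + 1 = 6, slack = -2, bound violated (no such code; not MDS).

Singleton bound: d ≤ n − k + 1.
Here n = 22, k = 17, so n − k + 1 = 6.
Given d = 8, check d ≤ 6: NO.
Slack = (n − k + 1) − d = -2.
The slack is negative: d = 8 exceeds n − k + 1 = 6 by 2, so the Singleton bound is violated and no linear [22, 17, 8]_3 code can exist. In particular it is not MDS (MDS requires d = n − k + 1 exactly).
Description: the claimed parameters are [22, 17, 8]_3; such a code would be impossible (violates the Singleton bound).


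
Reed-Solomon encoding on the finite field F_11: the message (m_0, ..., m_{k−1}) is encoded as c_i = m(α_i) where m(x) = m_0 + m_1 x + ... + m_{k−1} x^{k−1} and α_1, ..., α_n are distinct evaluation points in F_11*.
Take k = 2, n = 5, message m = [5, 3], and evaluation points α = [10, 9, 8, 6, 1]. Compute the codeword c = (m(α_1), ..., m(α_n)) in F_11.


c = [2, 10, 7, 1, 8]

Message polynomial: m(x) = 5 + 3·x (mod 11).
For each evaluation point α_i, compute m(α_i) mod 11:
  α_1 = 10: Horner steps 3 → 2, so m(10) = 2.
  α_2 = 9: Horner steps 3 → 10, so m(9) = 10.
  α_3 = 8: Horner steps 3 → 7, so m(8) = 7.
  α_4 = 6: Horner steps 3 → 1, so m(6) = 1.
  α_5 = 1: Horner steps 3 → 8, so m(1) = 8.
Codeword c = [2, 10, 7, 1, 8] ∈ F_11^5.


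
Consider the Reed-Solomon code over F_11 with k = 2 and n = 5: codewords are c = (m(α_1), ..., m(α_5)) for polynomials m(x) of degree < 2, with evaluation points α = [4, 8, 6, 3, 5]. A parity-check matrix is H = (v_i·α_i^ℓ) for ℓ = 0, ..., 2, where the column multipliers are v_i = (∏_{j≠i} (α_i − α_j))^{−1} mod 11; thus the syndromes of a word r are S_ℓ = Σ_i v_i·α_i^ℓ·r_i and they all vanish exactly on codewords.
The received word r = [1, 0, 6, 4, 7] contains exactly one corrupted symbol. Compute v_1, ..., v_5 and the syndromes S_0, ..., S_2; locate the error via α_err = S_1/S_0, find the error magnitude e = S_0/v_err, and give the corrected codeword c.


S = (7, 2, 10), error at position 5, error magnitude e = 9, c = [1, 0, 6, 4, 9].

Step 1: column multipliers v_i = (∏_{j≠i}(α_i − α_j))^{−1} mod 11.
  i = 1 (α = 4): (4−8)(4−6)(4−3)(4−5) = (−4)·(−2)·1·(−1) = −8 ≡ 3, so v_1 = 3^{−1} = 4 (mod 11).
  i = 2 (α = 8): (8−4)(8−6)(8−3)(8−5) = 4·2·5·3 = 120 ≡ 10, so v_2 = 10^{−1} = 10 (mod 11).
  i = 3 (α = 6): (6−4)(6−8)(6−3)(6−5) = 2·(−2)·3·1 = −12 ≡ 10, so v_3 = 10^{−1} = 10 (mod 11).
  i = 4 (α = 3): (3−4)(3−8)(3−6)(3−5) = (−1)·(−5)·(−3)·(−2) = 30 ≡ 8, so v_4 = 8^{−1} = 7 (mod 11).
  i = 5 (α = 5): (5−4)(5−8)(5−6)(5−3) = 1·(−3)·(−1)·2 = 6 ≡ 6, so v_5 = 6^{−1} = 2 (mod 11).
  v = [4, 10, 10, 7, 2].
Step 2: syndromes of r = [1, 0, 6, 4, 7] (all sums mod 11).
  S_0 = Σ v_i r_i = 4·1 + 10·0 + 10·6 + 7·4 + 2·7 = 106 ≡ 7.
  S_1 = Σ v_i α_i r_i = 4·4·1 + 10·8·0 + 10·6·6 + 7·3·4 + 2·5·7 = 530 ≡ 2.
  α_i^2 mod 11 = [5, 9, 3, 9, 3].
  S_2 = Σ v_i α_i^2 r_i = 4·5·1 + 10·9·0 + 10·3·6 + 7·9·4 + 2·3·7 = 494 ≡ 10.
  S = (7, 2, 10) ≠ 0, so r is not a codeword (an error is present).
Step 3: locate the error. For a single error e at position i, S_ℓ = v_i·e·α_i^ℓ, so α_err = S_1/S_0.
  S_0^{−1} = 7^{−1} = 8 (mod 11), so α_err = 2·8 = 16 ≡ 5 = α_5. Error position i = 5.
  Consistency check: S_2/S_1 = 10·6 = 60 ≡ 5 = α_err ✓ (single-error assumption holds).
Step 4: error magnitude e = S_0/v_5 = S_0·∏_{j≠5}(α_5 − α_j) = 7·6 = 42 ≡ 9 (mod 11).
Step 5: correct position 5: c_5 = r_5 − e = 7 − 9 ≡ 9 (mod 11). Hence c = [1, 0, 6, 4, 9].
  Check: interpolating c through the α_i gives m(x) = 2 + 8·x (degree < 2) with m(α_i) = c_i for every i, so c is indeed a codeword.


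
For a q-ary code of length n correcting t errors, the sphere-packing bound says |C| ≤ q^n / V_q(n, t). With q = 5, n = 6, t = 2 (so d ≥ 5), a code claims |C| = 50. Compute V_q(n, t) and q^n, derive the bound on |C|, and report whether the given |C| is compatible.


V_q(n, t) = 265, q^n = 15625, Hamming bound = 58, |C| = 50 ≤ bound (satisfied).

Step 1: Compute V_q(n, t) = Σ_{j=0}^2 C(n, j) (q−1)^j.
  j = 0: C(6,0)·(4)^0 = 1·1 = 1.
  j = 1: C(6,1)·(4)^1 = 6·4 = 24.
  j = 2: C(6,2)·(4)^2 = 15·16 = 240.
  V_q(n, t) = 1 + 24 + 240 = 265.
Step 2: q^n = 5^6 = 15625.
Step 3: Hamming bound ⌊q^n / V_q(n,t)⌋ = ⌊15625/265⌋ = 58.
Step 4: Compare |C| = 50 to 58: satisfied.
The claimed |C| lies below the Hamming bound.


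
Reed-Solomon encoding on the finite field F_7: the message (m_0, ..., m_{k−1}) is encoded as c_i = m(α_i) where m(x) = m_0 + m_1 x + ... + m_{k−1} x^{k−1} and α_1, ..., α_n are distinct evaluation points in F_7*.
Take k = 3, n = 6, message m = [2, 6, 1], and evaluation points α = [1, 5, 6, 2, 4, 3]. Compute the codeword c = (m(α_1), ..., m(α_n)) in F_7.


c = [2, 1, 4, 4, 0, 1]

Message polynomial: m(x) = 2 + 6·x + 1·x^2 (mod 7).
For each evaluation point α_i, compute m(α_i) mod 7:
  α_1 = 1: Horner steps 1 → 0 → 2, so m(1) = 2.
  α_2 = 5: Horner steps 1 → 4 → 1, so m(5) = 1.
  α_3 = 6: Horner steps 1 → 5 → 4, so m(6) = 4.
  α_4 = 2: Horner steps 1 → 1 → 4, so m(2) = 4.
  α_5 = 4: Horner steps 1 → 3 → 0, so m(4) = 0.
  α_6 = 3: Horner steps 1 → 2 → 1, so m(3) = 1.
Codeword c = [2, 1, 4, 4, 0, 1] ∈ F_7^6.


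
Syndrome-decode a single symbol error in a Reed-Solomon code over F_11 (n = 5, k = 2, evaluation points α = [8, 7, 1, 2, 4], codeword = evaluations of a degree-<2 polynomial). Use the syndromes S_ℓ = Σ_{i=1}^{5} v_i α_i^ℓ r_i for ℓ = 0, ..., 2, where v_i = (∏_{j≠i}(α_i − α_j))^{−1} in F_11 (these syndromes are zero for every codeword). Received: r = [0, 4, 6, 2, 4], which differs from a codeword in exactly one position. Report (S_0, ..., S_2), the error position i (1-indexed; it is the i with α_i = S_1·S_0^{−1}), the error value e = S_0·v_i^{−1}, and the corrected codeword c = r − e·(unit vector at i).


S = (9, 3, 1), error at position 5, error magnitude e = 10, c = [0, 4, 6, 2, 5].

Step 1: column multipliers v_i = (∏_{j≠i}(α_i − α_j))^{−1} mod 11.
  i = 1 (α = 8): (8−7)(8−1)(8−2)(8−4) = 1·7·6·4 = 168 ≡ 3, so v_1 = 3^{−1} = 4 (mod 11).
  i = 2 (α = 7): (7−8)(7−1)(7−2)(7−4) = (−1)·6·5·3 = −90 ≡ 9, so v_2 = 9^{−1} = 5 (mod 11).
  i = 3 (α = 1): (1−8)(1−7)(1−2)(1−4) = (−7)·(−6)·(−1)·(−3) = 126 ≡ 5, so v_3 = 5^{−1} = 9 (mod 11).
  i = 4 (α = 2): (2−8)(2−7)(2−1)(2−4) = (−6)·(−5)·1·(−2) = −60 ≡ 6, so v_4 = 6^{−1} = 2 (mod 11).
  i = 5 (α = 4): (4−8)(4−7)(4−1)(4−2) = (−4)·(−3)·3·2 = 72 ≡ 6, so v_5 = 6^{−1} = 2 (mod 11).
  v = [4, 5, 9, 2, 2].
Step 2: syndromes of r = [0, 4, 6, 2, 4] (all sums mod 11).
  S_0 = Σ v_i r_i = 4·0 + 5·4 + 9·6 + 2·2 + 2·4 = 86 ≡ 9.
  S_1 = Σ v_i α_i r_i = 4·8·0 + 5·7·4 + 9·1·6 + 2·2·2 + 2·4·4 = 234 ≡ 3.
  α_i^2 mod 11 = [9, 5, 1, 4, 5].
  S_2 = Σ v_i α_i^2 r_i = 4·9·0 + 5·5·4 + 9·1·6 + 2·4·2 + 2·5·4 = 210 ≡ 1.
  S = (9, 3, 1) ≠ 0, so r is not a codeword (an error is present).
Step 3: locate the error. For a single error e at position i, S_ℓ = v_i·e·α_i^ℓ, so α_err = S_1/S_0.
  S_0^{−1} = 9^{−1} = 5 (mod 11), so α_err = 3·5 = 15 ≡ 4 = α_5. Error position i = 5.
  Consistency check: S_2/S_1 = 1·4 = 4 ≡ 4 = α_err ✓ (single-error assumption holds).
Step 4: error magnitude e = S_0/v_5 = S_0·∏_{j≠5}(α_5 − α_j) = 9·6 = 54 ≡ 10 (mod 11).
Step 5: correct position 5: c_5 = r_5 − e = 4 − 10 ≡ 5 (mod 11). Hence c = [0, 4, 6, 2, 5].
  Check: interpolating c through the α_i gives m(x) = 10 + 7·x (degree < 2) with m(α_i) = c_i for every i, so c is indeed a codeword.


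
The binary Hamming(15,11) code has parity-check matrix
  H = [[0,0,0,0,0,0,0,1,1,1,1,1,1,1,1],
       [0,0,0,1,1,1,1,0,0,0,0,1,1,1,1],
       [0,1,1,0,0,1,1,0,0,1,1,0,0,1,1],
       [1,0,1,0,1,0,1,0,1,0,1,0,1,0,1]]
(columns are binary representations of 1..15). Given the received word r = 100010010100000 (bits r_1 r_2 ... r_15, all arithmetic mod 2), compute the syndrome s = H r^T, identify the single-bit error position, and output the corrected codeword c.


s = (0, 1, 1, 0)^T, error position = 6, corrected codeword c = 100011010100000

Compute s = H r^T mod 2 one row at a time:
  s_1 = 1 + 0 + 1 + 0 + 0 + 0 + 0 + 0 = 2 ≡ 0 (mod 2).
  s_2 = 0 + 1 + 0 + 0 + 0 + 0 + 0 + 0 = 1 ≡ 1 (mod 2).
  s_3 = 0 + 0 + 0 + 0 + 1 + 0 + 0 + 0 = 1 ≡ 1 (mod 2).
  s_4 = 1 + 0 + 1 + 0 + 0 + 0 + 0 + 0 = 2 ≡ 0 (mod 2).
s = (0, 1, 1, 0)^T — this equals column 6 of H (binary 0110), so error is at position 6.
Correct: flip bit 6 of r = 100010010100000 to get c = 100011010100000.


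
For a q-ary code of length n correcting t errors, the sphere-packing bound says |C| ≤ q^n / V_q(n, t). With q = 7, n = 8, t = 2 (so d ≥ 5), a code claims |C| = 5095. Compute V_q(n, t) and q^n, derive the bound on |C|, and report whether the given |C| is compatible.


V_q(n, t) = 1057, q^n = 5764801, Hamming bound = 5453, |C| = 5095 ≤ bound (satisfied).

Step 1: Compute V_q(n, t) = Σ_{j=0}^2 C(n, j) (q−1)^j.
  j = 0: C(8,0)·(6)^0 = 1·1 = 1.
  j = 1: C(8,1)·(6)^1 = 8·6 = 48.
  j = 2: C(8,2)·(6)^2 = 28·36 = 1008.
  V_q(n, t) = 1 + 48 + 1008 = 1057.
Step 2: q^n = 7^8 = 5764801.
Step 3: Hamming bound ⌊q^n / V_q(n,t)⌋ = ⌊5764801/1057⌋ = 5453.
Step 4: Compare |C| = 5095 to 5453: satisfied.
The claimed |C| lies below the Hamming bound.


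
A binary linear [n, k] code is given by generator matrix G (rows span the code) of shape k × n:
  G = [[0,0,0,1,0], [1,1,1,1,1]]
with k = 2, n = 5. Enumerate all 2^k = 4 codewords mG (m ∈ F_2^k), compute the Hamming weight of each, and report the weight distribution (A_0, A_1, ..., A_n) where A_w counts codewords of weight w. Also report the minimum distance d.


Weight distribution: A_0 = 1, A_1 = 1, A_4 = 1, A_5 = 1. Minimum distance d = 1.

Enumerate all 2^2 = 4 messages m ∈ F_2^2.
For each, compute codeword c = mG in F_2^5, then tally its weight.
  m = 00 → c = 00000, weight = 0.
  m = 10 → c = 00010, weight = 1.
  m = 01 → c = 11111, weight = 5.
  m = 11 → c = 11101, weight = 4.
Tally weights:
  weight 0: 1 codewords.
  weight 1: 1 codewords.
  weight 4: 1 codewords.
  weight 5: 1 codewords.
Minimum distance d = smallest w > 0 with A_w > 0 = 1.
Sanity: Σ A_w = 4 = 2^2 = 4 ✓.


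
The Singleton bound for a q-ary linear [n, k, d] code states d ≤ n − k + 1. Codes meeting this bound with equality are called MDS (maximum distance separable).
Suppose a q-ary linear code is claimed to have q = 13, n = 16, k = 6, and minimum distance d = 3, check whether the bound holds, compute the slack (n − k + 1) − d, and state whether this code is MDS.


Singleton RHS = n − k + 1 = 11, slack = 8, bound satisfied, not MDS.

Singleton bound: d ≤ n − k + 1.
Here n = 16, k = 6, so n − k + 1 = 11.
Given d = 3, check d ≤ 11: YES.
Slack = (n − k + 1) − d = 8.
The code is NOT MDS (slack = 8 > 0).
Description: the claimed parameters are [16, 6, 3]_13; such a code would be non-MDS.


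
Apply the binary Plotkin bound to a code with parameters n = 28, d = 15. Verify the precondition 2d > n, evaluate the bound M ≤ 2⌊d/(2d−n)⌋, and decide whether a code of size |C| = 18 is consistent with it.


Plotkin bound M ≤ 14; given |C| = 18 > bound (violated).

Check applicability: 2d = 30, n = 28.
2d − n = 2 > 0, so Plotkin applies.
Compute d/(2d−n) = 15/2 ≈ 7.5000.
⌊d/(2d−n)⌋ = 7.
Plotkin bound: M ≤ 2·7 = 14.
Given |C| = 18, check: VIOLATED.
This |C| is above the Plotkin bound, so no binary code with n = 28, d = 15 and 18 codewords exists.


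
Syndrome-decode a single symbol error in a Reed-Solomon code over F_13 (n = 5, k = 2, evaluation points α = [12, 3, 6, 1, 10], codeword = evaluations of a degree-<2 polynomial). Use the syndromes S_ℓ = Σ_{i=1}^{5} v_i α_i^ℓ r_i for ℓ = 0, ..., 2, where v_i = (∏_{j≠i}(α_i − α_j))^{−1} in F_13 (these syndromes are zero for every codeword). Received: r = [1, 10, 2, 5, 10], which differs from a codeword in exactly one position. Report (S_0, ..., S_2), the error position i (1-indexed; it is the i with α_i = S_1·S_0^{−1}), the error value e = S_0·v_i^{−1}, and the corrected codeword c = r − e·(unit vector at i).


S = (12, 10, 4), error at position 2, error magnitude e = 1, c = [1, 9, 2, 5, 10].

Step 1: column multipliers v_i = (∏_{j≠i}(α_i − α_j))^{−1} mod 13.
  i = 1 (α = 12): (12−3)(12−6)(12−1)(12−10) = 9·6·11·2 = 1188 ≡ 5, so v_1 = 5^{−1} = 8 (mod 13).
  i = 2 (α = 3): (3−12)(3−6)(3−1)(3−10) = (−9)·(−3)·2·(−7) = −378 ≡ 12, so v_2 = 12^{−1} = 12 (mod 13).
  i = 3 (α = 6): (6−12)(6−3)(6−1)(6−10) = (−6)·3·5·(−4) = 360 ≡ 9, so v_3 = 9^{−1} = 3 (mod 13).
  i = 4 (α = 1): (1−12)(1−3)(1−6)(1−10) = (−11)·(−2)·(−5)·(−9) = 990 ≡ 2, so v_4 = 2^{−1} = 7 (mod 13).
  i = 5 (α = 10): (10−12)(10−3)(10−6)(10−1) = (−2)·7·4·9 = −504 ≡ 3, so v_5 = 3^{−1} = 9 (mod 13).
  v = [8, 12, 3, 7, 9].
Step 2: syndromes of r = [1, 10, 2, 5, 10] (all sums mod 13).
  S_0 = Σ v_i r_i = 8·1 + 12·10 + 3·2 + 7·5 + 9·10 = 259 ≡ 12.
  S_1 = Σ v_i α_i r_i = 8·12·1 + 12·3·10 + 3·6·2 + 7·1·5 + 9·10·10 = 1427 ≡ 10.
  α_i^2 mod 13 = [1, 9, 10, 1, 9].
  S_2 = Σ v_i α_i^2 r_i = 8·1·1 + 12·9·10 + 3·10·2 + 7·1·5 + 9·9·10 = 1993 ≡ 4.
  S = (12, 10, 4) ≠ 0, so r is not a codeword (an error is present).
Step 3: locate the error. For a single error e at position i, S_ℓ = v_i·e·α_i^ℓ, so α_err = S_1/S_0.
  S_0^{−1} = 12^{−1} = 12 (mod 13), so α_err = 10·12 = 120 ≡ 3 = α_2. Error position i = 2.
  Consistency check: S_2/S_1 = 4·4 = 16 ≡ 3 = α_err ✓ (single-error assumption holds).
Step 4: error magnitude e = S_0/v_2 = S_0·∏_{j≠2}(α_2 − α_j) = 12·12 = 144 ≡ 1 (mod 13).
Step 5: correct position 2: c_2 = r_2 − e = 10 − 1 ≡ 9 (mod 13). Hence c = [1, 9, 2, 5, 10].
  Check: interpolating c through the α_i gives m(x) = 3 + 2·x (degree < 2) with m(α_i) = c_i for every i, so c is indeed a codeword.


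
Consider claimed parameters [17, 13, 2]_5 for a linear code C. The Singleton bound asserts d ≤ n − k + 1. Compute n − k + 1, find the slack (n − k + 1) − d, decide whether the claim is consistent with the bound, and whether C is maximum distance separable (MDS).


Singleton RHS = n − k + 1 = 5, slack = 3, bound satisfied, not MDS.

Singleton bound: d ≤ n − k + 1.
Here n = 17, k = 13, so n − k + 1 = 5.
Given d = 2, check d ≤ 5: YES.
Slack = (n − k + 1) − d = 3.
The code is NOT MDS (slack = 3 > 0).
Description: the claimed parameters are [17, 13, 2]_5; such a code would be non-MDS.


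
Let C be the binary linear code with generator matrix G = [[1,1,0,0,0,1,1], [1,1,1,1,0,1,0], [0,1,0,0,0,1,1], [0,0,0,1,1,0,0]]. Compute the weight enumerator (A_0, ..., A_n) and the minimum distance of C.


Weight distribution: A_0 = 1, A_1 = 1, A_2 = 1, A_3 = 4, A_4 = 5, A_5 = 3, A_6 = 1. Minimum distance d = 1.

Enumerate all 2^4 = 16 messages m ∈ F_2^4.
For each, compute codeword c = mG in F_2^7, then tally its weight.
  m = 0000 → c = 0000000, weight = 0.
  m = 1000 → c = 1100011, weight = 4.
  m = 0100 → c = 1111010, weight = 5.
  m = 1100 → c = 0011001, weight = 3.
  m = 0010 → c = 0100011, weight = 3.
  m = 1010 → c = 1000000, weight = 1.
  m = 0110 → c = 1011001, weight = 4.
  m = 1110 → c = 0111010, weight = 4.
  m = 0001 → c = 0001100, weight = 2.
  m = 1001 → c = 1101111, weight = 6.
  m = 0101 → c = 1110110, weight = 5.
  m = 1101 → c = 0010101, weight = 3.
  m = 0011 → c = 0101111, weight = 5.
  m = 1011 → c = 1001100, weight = 3.
  m = 0111 → c = 1010101, weight = 4.
  m = 1111 → c = 0110110, weight = 4.
Tally weights:
  weight 0: 1 codewords.
  weight 1: 1 codewords.
  weight 2: 1 codewords.
  weight 3: 4 codewords.
  weight 4: 5 codewords.
  weight 5: 3 codewords.
  weight 6: 1 codewords.
Minimum distance d = smallest w > 0 with A_w > 0 = 1.
Sanity: Σ A_w = 16 = 2^4 = 16 ✓.
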